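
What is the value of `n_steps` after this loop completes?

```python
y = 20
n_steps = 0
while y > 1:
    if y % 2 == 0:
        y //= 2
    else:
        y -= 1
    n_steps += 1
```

Steps to reduce 20 to 1
`n_steps` takes the values: 0 → 1 → 2 → 3 → 4 → 5

Answer: 5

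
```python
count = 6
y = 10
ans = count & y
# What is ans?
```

Trace:
`count = 6` → count = 6
`y = 10` → y = 10
`ans = count & y` → ans = 2
So ans = 2

Answer: 2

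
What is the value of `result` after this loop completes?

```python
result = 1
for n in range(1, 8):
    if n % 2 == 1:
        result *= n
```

Product of odd numbers 1 to 7
`result` takes the values: 1 → 3 → 15 → 105

Answer: 105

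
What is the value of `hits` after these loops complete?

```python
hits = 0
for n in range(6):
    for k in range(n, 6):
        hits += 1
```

Upper triangle: 6 + 5 + ... + 1
`hits` takes the values: 0 → 1 → 2 → 3 → 4 → 5 → 6 → 7 → 8 → 9 → 10 → 11 → 12 → 13 → 14 → 15 → 16 → 17 → 18 → 19 → 20 → 21

Answer: 21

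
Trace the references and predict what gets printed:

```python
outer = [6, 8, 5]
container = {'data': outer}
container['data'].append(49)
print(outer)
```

Key concept: dict holds reference to list.
Step by step:
`outer = [6, 8, 5]` → outer = [6, 8, 5]
`container = {'data': outer}` → container = {'data': [6, 8, 5]}
`container['data'].append(49)` → outer = [6, 8, 5, 49]; container = {'data': [6, 8, 5, 49]}
`print(outer)` → prints [6, 8, 5, 49]

Answer: [6, 8, 5, 49]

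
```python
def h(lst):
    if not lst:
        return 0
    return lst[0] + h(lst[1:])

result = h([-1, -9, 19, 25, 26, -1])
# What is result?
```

(-1) + (-9) + 19 + 25 + 26 + (-1) + 0 = 59

Answer: 59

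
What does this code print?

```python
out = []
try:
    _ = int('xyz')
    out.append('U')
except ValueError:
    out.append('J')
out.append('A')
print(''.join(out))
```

Execution trace: 'J' (except ValueError) → 'A' (after the try/except). Output: JA

Answer: JA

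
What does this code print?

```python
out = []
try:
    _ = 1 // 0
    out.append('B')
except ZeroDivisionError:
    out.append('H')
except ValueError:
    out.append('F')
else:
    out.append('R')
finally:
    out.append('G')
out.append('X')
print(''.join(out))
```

Execution trace: 'H' (except ZeroDivisionError) → 'G' (finally) → 'X' (after the try/except). Output: HGX

Answer: HGX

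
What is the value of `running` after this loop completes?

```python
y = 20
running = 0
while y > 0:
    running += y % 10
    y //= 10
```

Sum digits of 20
`running` takes the values: 0 → 2

Answer: 2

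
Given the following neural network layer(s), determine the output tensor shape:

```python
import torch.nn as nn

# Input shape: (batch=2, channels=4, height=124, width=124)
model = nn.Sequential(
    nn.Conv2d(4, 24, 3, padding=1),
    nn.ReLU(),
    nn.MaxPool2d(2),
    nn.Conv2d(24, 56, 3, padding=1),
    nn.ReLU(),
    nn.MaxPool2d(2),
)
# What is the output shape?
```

Input: (2, 4, 124, 124) -> after first Conv2d: (2, 24, 124, 124) -> after first MaxPool2d: (2, 24, 62, 62) -> after second Conv2d: (2, 56, 62, 62) -> Output: (2, 56, 31, 31)

Answer: (2, 56, 31, 31)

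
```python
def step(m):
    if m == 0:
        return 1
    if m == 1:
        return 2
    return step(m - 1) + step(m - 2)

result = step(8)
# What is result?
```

Build up from base cases: step(0)=1, step(1)=2, step(2)=3, step(3)=5, step(4)=8, step(5)=13, step(6)=21, ..., step(8)=55

Answer: 55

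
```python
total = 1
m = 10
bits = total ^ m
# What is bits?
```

Trace:
`total = 1` → total = 1
`m = 10` → m = 10
`bits = total ^ m` → bits = 11
So bits = 11

Answer: 11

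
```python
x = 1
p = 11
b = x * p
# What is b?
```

Trace:
`x = 1` → x = 1
`p = 11` → p = 11
`b = x * p` → b = 11
So b = 11

Answer: 11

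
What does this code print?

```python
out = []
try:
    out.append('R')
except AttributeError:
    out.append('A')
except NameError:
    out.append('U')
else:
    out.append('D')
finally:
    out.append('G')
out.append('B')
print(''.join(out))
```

Execution trace: 'R' (try body, no exception) → 'D' (else) → 'G' (finally) → 'B' (after the try/except). Output: RDGB

Answer: RDGB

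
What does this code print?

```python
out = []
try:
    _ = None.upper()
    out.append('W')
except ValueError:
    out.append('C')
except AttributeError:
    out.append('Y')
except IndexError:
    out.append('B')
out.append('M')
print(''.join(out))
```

Execution trace: 'Y' (except AttributeError) → 'M' (after the try/except). Output: YM

Answer: YM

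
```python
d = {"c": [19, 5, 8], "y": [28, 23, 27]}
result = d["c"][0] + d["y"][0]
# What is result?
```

Trace:
`d = {"c": [19, 5, 8], "y": [28, 23, 27]}` → d = {'c': [19, 5, 8], 'y': [28, 23, 27]}
`result = d["c"][0] + d["y"][0]` → result = 47
So result = 47

Answer: 47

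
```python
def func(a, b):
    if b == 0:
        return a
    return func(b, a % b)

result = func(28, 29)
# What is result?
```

func(28, 29) -> func(29, 28) -> func(28, 1) -> func(1, 0) -> 1

Answer: 1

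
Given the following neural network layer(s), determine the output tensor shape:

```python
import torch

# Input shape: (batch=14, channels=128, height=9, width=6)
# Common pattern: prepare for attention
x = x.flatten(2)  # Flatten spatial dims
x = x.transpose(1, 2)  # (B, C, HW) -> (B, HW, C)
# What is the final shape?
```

Input: (14, 128, 9, 6) -> after flatten(2): (14, 128, 54) -> Output: (14, 54, 128)

Answer: (14, 54, 128)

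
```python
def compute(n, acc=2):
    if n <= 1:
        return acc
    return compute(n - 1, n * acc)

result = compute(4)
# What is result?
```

Accumulator trace (n, acc): (4, 2) -> (3, 8) -> (2, 24) -> (1, 48) -> return 48

Answer: 48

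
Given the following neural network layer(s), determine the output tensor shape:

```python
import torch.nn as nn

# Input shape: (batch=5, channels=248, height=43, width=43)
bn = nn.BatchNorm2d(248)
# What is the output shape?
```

Input: (5, 248, 43, 43) -> Output: (5, 248, 43, 43)

Answer: (5, 248, 43, 43)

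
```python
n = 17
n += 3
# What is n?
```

Trace:
`n = 17` → n = 17
`n += 3` → n = 20
So n = 20

Answer: 20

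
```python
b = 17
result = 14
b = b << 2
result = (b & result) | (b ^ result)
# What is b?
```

Trace:
`b = 17` → b = 17
`result = 14` → result = 14
`b = b << 2` → b = 68
`result = (b & result) | (b ^ result)` → result = 78
So b = 68

Answer: 68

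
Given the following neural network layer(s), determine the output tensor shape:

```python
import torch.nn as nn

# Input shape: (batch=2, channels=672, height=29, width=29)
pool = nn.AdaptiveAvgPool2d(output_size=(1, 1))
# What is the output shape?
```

Input: (2, 672, 29, 29) -> Output: (2, 672, 1, 1)

Answer: (2, 672, 1, 1)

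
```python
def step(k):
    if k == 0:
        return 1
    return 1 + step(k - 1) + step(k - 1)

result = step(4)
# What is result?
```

step(k) = 1 + 2·step(k-1), step(0)=1. Closed form: (1+1)·2^4 - 1 = 31.

Answer: 31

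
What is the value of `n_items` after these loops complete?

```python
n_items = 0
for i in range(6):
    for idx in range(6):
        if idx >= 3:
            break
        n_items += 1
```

Inner breaks at 3, outer runs 6 times
`n_items` takes the values: 0 → 1 → 2 → 3 → 4 → 5 → 6 → 7 → 8 → 9 → 10 → 11 → 12 → 13 → 14 → 15 → 16 → 17 → 18

Answer: 18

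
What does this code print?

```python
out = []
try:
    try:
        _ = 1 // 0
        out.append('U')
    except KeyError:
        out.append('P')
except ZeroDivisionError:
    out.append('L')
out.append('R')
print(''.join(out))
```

Execution trace: 'L' (outer except ZeroDivisionError) → 'R' (after the try/except). Output: LR

Answer: LR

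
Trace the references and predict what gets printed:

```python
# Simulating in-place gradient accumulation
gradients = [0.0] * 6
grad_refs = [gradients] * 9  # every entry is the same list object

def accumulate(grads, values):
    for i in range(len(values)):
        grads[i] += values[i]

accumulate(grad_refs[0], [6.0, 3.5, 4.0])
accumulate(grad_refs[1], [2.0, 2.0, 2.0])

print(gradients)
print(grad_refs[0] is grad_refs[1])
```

Key concept: gradient accumulation aliasing.
Step by step:
`gradients = [0.0] * 6` → gradients = [0.0, 0.0, 0.0, 0.0, 0.0, 0.0]
`grad_refs = [gradients] * 9` → grad_refs = [[0.0, 0.0, 0.0, 0.0, 0.0, 0.0], [0.0, 0.0, 0.0, 0.0, 0.0, 0.0], [0.0, 0.0, 0.0, 0.0, 0.0, 0.0], [0.0, 0.0, 0.0, 0.0, 0.0, 0.0], [0.0, 0.0, 0.0, 0.0, 0.0, 0.0], [0.0, 0.0, 0.0, 0.0, 0.0, 0.0], [0.0, 0.0, 0.0, 0.0, 0.0, 0.0], [0.0, 0.0, 0.0, 0.0, 0.0, 0.0], [0.0, 0.0, 0.0, 0.0, 0.0, 0.0]]
`accumulate(grad_refs[0], [6.0, 3.5, 4.0])` → gradients = [6.0, 3.5, 4.0, 0.0, 0.0, 0.0]; grad_refs = [[6.0, 3.5, 4.0, 0.0, 0.0, 0.0], [6.0, 3.5, 4.0, 0.0, 0.0, 0.0], [6.0, 3.5, 4.0, 0.0, 0.0, 0.0], [6.0, 3.5, 4.0, 0.0, 0.0, 0.0], [6.0, 3.5, 4.0, 0.0, 0.0, 0.0], [6.0, 3.5, 4.0, 0.0, 0.0, 0.0], [6.0, 3.5, 4.0, 0.0, 0.0, 0.0], [6.0, 3.5, 4.0, 0.0, 0.0, 0.0], [6.0, 3.5, 4.0, 0.0, 0.0, 0.0]]
`accumulate(grad_refs[1], [2.0, 2.0, 2.0])` → gradients = [8.0, 5.5, 6.0, 0.0, 0.0, 0.0]; grad_refs = [[8.0, 5.5, 6.0, 0.0, 0.0, 0.0], [8.0, 5.5, 6.0, 0.0, 0.0, 0.0], [8.0, 5.5, 6.0, 0.0, 0.0, 0.0], [8.0, 5.5, 6.0, 0.0, 0.0, 0.0], [8.0, 5.5, 6.0, 0.0, 0.0, 0.0], [8.0, 5.5, 6.0, 0.0, 0.0, 0.0], [8.0, 5.5, 6.0, 0.0, 0.0, 0.0], [8.0, 5.5, 6.0, 0.0, 0.0, 0.0], [8.0, 5.5, 6.0, 0.0, 0.0, 0.0]]
`print(gradients)` → prints [8.0, 5.5, 6.0, 0.0, 0.0, 0.0]
`print(grad_refs[0] is grad_refs[1])` → prints True

Answer:
[8.0, 5.5, 6.0, 0.0, 0.0, 0.0]
True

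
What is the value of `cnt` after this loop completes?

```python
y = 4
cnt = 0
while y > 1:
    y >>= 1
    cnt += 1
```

Count right shifts until 1
`cnt` takes the values: 0 → 1 → 2

Answer: 2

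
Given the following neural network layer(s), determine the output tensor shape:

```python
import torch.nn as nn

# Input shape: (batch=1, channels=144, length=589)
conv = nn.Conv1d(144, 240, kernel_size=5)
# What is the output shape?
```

Input: (1, 144, 589) -> Output: (1, 240, 585)

Answer: (1, 240, 585)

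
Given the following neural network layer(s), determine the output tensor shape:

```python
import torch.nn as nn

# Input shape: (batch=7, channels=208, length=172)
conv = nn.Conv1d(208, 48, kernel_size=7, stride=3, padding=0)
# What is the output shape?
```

Input: (7, 208, 172) -> Output: (7, 48, 56)

Answer: (7, 48, 56)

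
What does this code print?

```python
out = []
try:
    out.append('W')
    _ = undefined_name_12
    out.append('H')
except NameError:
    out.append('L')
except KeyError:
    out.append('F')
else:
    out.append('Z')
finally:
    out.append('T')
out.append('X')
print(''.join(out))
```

Execution trace: 'W' (try body) → 'L' (except NameError) → 'T' (finally) → 'X' (after the try/except). Output: WLTX

Answer: WLTX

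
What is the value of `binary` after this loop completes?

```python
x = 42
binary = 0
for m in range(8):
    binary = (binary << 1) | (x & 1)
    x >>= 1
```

Reverse lowest 8 bits of 42
`binary` takes the values: 0 → 1 → 2 → 5 → 10 → 21 → 42 → 84

Answer: 84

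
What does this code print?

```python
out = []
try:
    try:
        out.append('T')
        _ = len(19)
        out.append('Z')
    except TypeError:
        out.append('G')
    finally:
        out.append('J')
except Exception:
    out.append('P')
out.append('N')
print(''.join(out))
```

Execution trace: 'T' (inner try body) → 'G' (inner except TypeError) → 'J' (inner finally) → 'N' (after the try/except). Output: TGJN

Answer: TGJN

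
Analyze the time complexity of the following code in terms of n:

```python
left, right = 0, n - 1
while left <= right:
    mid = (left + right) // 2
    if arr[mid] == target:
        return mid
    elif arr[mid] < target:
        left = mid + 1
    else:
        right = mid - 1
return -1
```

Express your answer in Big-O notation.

This is Binary search in a sorted array. Time complexity: O(log n).

Answer: O(log n)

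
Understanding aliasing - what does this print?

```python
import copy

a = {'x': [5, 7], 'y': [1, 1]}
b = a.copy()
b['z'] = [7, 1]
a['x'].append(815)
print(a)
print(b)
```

Key concept: shallow copy of dict with mutable values.
Step by step:
`a = {'x': [5, 7], 'y': [1, 1]}` → a = {'x': [5, 7], 'y': [1, 1]}
`b = a.copy()` → b = {'x': [5, 7], 'y': [1, 1]}
`b['z'] = [7, 1]` → b = {'x': [5, 7], 'y': [1, 1], 'z': [7, 1]}
`a['x'].append(815)` → a = {'x': [5, 7, 815], 'y': [1, 1]}; b = {'x': [5, 7, 815], 'y': [1, 1], 'z': [7, 1]}
`print(a)` → prints {'x': [5, 7, 815], 'y': [1, 1]}
`print(b)` → prints {'x': [5, 7, 815], 'y': [1, 1], 'z': [7, 1]}

Answer:
{'x': [5, 7, 815], 'y': [1, 1]}
{'x': [5, 7, 815], 'y': [1, 1], 'z': [7, 1]}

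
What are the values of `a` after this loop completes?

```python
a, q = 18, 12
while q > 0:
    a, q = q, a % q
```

GCD of 18 and 12
`a` takes the values: 18 → 12 → 6

Answer: 6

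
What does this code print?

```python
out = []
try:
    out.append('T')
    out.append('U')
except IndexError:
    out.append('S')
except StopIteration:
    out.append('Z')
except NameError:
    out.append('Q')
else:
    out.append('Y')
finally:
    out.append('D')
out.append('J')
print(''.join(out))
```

Execution trace: 'T' (try body) → 'U' (try body, no exception) → 'Y' (else) → 'D' (finally) → 'J' (after the try/except). Output: TUYDJ

Answer: TUYDJ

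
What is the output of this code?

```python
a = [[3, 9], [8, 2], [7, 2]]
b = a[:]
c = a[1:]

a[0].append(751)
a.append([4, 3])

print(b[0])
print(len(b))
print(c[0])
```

Key concept: slice with nested mutation.
Step by step:
`a = [[3, 9], [8, 2], [7, 2]]` → a = [[3, 9], [8, 2], [7, 2]]
`b = a[:]` → b = [[3, 9], [8, 2], [7, 2]]
`c = a[1:]` → c = [[8, 2], [7, 2]]
`a[0].append(751)` → a = [[3, 9, 751], [8, 2], [7, 2]]; b = [[3, 9, 751], [8, 2], [7, 2]]
`a.append([4, 3])` → a = [[3, 9, 751], [8, 2], [7, 2], [4, 3]]
`print(b[0])` → prints [3, 9, 751]
`print(len(b))` → prints 3
`print(c[0])` → prints [8, 2]

Answer:
[3, 9, 751]
3
[8, 2]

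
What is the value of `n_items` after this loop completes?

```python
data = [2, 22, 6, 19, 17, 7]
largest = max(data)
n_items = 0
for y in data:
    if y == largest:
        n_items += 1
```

Count of max value 22 in [2, 22, 6, 19, 17, 7]
`n_items` takes the values: 0 → 1

Answer: 1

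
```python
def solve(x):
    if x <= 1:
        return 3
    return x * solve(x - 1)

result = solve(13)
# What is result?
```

solve(13) = 13 * 12 * 11 * 10 * 9 * 8 * 7 * 6 * 5 * 4 * 3 * 2 * 3 = 18681062400

Answer: 18681062400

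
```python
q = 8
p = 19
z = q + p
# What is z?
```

Trace:
`q = 8` → q = 8
`p = 19` → p = 19
`z = q + p` → z = 27
So z = 27

Answer: 27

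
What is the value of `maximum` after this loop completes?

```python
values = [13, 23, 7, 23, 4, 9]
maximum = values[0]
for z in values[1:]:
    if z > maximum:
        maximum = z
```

Maximum of [13, 23, 7, 23, 4, 9]
`maximum` takes the values: 13 → 23

Answer: 23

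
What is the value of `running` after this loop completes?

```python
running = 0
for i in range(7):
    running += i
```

Sum of 0 to 6 = 21
`running` takes the values: 0 → 1 → 3 → 6 → 10 → 15 → 21

Answer: 21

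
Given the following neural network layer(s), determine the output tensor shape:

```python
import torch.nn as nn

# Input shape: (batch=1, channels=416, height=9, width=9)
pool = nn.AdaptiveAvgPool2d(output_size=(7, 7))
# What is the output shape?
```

Input: (1, 416, 9, 9) -> Output: (1, 416, 7, 7)

Answer: (1, 416, 7, 7)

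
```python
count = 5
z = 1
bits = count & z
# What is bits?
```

Trace:
`count = 5` → count = 5
`z = 1` → z = 1
`bits = count & z` → bits = 1
So bits = 1

Answer: 1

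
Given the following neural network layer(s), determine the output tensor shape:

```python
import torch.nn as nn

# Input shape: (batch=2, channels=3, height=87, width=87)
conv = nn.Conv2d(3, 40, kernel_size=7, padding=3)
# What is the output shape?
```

Input: (2, 3, 87, 87) -> Output: (2, 40, 87, 87)

Answer: (2, 40, 87, 87)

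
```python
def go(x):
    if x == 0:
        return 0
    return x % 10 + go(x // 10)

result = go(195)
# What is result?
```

Sum of digits of 195: 5 + 9 + 1 = 15

Answer: 15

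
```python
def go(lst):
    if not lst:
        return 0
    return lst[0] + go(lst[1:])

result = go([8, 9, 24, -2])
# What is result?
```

8 + 9 + 24 + (-2) + 0 = 39

Answer: 39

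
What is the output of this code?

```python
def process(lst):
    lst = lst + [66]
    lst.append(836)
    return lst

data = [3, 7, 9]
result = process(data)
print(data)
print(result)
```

Key concept: rebinding parameter vs mutation.
Step by step:
`data = [3, 7, 9]` → data = [3, 7, 9]
`result = process(data)` → result = [3, 7, 9, 66, 836]
`print(data)` → prints [3, 7, 9]
`print(result)` → prints [3, 7, 9, 66, 836]

Answer:
[3, 7, 9]
[3, 7, 9, 66, 836]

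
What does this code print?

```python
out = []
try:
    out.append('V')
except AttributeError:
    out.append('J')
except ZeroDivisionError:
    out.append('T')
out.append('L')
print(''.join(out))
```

Execution trace: 'V' (try body, no exception) → 'L' (after the try/except). Output: VL

Answer: VL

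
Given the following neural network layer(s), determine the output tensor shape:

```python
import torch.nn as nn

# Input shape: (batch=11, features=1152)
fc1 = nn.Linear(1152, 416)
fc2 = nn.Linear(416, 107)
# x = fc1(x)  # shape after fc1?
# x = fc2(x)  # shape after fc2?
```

Input: (11, 1152) -> after fc1: (11, 416) -> Output: (11, 107)

Answer: (11, 107)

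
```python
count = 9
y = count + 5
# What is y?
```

Trace:
`count = 9` → count = 9
`y = count + 5` → y = 14
So y = 14

Answer: 14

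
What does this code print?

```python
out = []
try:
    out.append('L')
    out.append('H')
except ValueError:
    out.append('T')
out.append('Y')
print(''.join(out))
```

Execution trace: 'L' (try body) → 'H' (try body, no exception) → 'Y' (after the try/except). Output: LHY

Answer: LHY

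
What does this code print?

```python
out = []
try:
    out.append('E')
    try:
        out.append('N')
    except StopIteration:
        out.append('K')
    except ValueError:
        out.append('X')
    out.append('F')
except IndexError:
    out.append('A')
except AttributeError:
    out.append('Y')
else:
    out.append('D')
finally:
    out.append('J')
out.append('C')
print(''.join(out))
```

Execution trace: 'E' (try body) → 'N' (inner try body, no exception) → 'F' (try body, no exception) → 'D' (else) → 'J' (finally) → 'C' (after the try/except). Output: ENFDJC

Answer: ENFDJC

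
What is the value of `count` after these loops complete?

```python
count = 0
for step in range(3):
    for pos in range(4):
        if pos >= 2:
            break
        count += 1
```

Inner breaks at 2, outer runs 3 times
`count` takes the values: 0 → 1 → 2 → 3 → 4 → 5 → 6

Answer: 6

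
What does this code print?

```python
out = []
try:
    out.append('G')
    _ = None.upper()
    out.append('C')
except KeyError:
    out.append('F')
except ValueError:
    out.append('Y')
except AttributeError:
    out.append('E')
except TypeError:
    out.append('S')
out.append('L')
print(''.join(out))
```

Execution trace: 'G' (try body) → 'E' (except AttributeError) → 'L' (after the try/except). Output: GEL

Answer: GEL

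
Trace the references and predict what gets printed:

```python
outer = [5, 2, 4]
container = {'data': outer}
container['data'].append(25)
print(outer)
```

Key concept: dict holds reference to list.
Step by step:
`outer = [5, 2, 4]` → outer = [5, 2, 4]
`container = {'data': outer}` → container = {'data': [5, 2, 4]}
`container['data'].append(25)` → outer = [5, 2, 4, 25]; container = {'data': [5, 2, 4, 25]}
`print(outer)` → prints [5, 2, 4, 25]

Answer: [5, 2, 4, 25]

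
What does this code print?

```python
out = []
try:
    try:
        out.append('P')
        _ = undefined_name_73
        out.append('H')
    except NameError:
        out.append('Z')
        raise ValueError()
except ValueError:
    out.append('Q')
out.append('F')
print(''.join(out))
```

Execution trace: 'P' (inner try body) → 'Z' (inner except NameError) → 'Q' (outer except ValueError) → 'F' (after the try/except). Output: PZQF

Answer: PZQF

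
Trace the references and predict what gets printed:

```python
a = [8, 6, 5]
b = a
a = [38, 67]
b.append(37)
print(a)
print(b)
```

Key concept: rebinding vs mutation: a is rebound to a new list, b still points at the original.
Step by step:
`a = [8, 6, 5]` → a = [8, 6, 5]
`b = a` → b = [8, 6, 5] (same object as a)
`a = [38, 67]` → a = [38, 67]
`b.append(37)` → b = [8, 6, 5, 37]
`print(a)` → prints [38, 67]
`print(b)` → prints [8, 6, 5, 37]

Answer:
[38, 67]
[8, 6, 5, 37]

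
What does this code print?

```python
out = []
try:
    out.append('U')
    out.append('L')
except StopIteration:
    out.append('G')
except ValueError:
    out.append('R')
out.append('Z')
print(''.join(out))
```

Execution trace: 'U' (try body) → 'L' (try body, no exception) → 'Z' (after the try/except). Output: ULZ

Answer: ULZ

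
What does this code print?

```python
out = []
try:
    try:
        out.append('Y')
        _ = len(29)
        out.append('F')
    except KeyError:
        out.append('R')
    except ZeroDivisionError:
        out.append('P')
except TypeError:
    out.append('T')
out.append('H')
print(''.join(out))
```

Execution trace: 'Y' (try body) → 'T' (outer except TypeError) → 'H' (after the try/except). Output: YTH

Answer: YTH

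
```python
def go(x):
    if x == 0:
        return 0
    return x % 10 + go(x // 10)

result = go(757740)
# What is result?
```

Sum of digits of 757740: 0 + 4 + 7 + 7 + 5 + 7 = 30

Answer: 30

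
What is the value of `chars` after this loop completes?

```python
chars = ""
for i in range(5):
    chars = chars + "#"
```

Repeat '#' 5 times
`chars` takes the values: "" → "#" → "##" → "###" → "####" → "#####"

Answer: "#####"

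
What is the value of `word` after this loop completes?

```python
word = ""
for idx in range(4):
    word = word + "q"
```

Repeat 'q' 4 times
`word` takes the values: "" → "q" → "qq" → "qqq" → "qqqq"

Answer: "qqqq"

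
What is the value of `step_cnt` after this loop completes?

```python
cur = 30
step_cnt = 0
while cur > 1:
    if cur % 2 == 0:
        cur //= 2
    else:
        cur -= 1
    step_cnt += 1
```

Steps to reduce 30 to 1
`step_cnt` takes the values: 0 → 1 → 2 → 3 → 4 → 5 → 6 → 7

Answer: 7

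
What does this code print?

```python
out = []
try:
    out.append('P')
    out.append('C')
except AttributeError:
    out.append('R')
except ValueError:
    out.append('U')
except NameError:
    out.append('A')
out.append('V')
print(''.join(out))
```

Execution trace: 'P' (try body) → 'C' (try body, no exception) → 'V' (after the try/except). Output: PCV

Answer: PCV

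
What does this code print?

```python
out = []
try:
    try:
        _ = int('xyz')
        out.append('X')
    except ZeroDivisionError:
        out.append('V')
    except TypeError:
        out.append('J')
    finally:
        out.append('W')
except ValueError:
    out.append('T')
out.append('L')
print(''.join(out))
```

Execution trace: 'W' (finally) → 'T' (outer except ValueError) → 'L' (after the try/except). Output: WTL

Answer: WTL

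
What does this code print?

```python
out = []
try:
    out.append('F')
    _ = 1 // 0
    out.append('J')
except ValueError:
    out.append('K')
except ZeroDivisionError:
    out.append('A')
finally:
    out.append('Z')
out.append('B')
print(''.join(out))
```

Execution trace: 'F' (try body) → 'A' (except ZeroDivisionError) → 'Z' (finally) → 'B' (after the try/except). Output: FAZB

Answer: FAZB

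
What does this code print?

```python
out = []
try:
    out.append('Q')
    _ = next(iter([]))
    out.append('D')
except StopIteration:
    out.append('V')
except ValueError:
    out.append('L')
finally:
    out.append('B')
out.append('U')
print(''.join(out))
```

Execution trace: 'Q' (try body) → 'V' (except StopIteration) → 'B' (finally) → 'U' (after the try/except). Output: QVBU

Answer: QVBU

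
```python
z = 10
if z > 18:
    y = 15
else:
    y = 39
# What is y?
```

Trace:
`z = 10` → z = 10
`if z > 18: ...` → z > 18 is False, take else branch → y = 39
So y = 39

Answer: 39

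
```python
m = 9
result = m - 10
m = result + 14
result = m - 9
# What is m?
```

Trace:
`m = 9` → m = 9
`result = m - 10` → result = -1
`m = result + 14` → m = 13
`result = m - 9` → result = 4
So m = 13

Answer: 13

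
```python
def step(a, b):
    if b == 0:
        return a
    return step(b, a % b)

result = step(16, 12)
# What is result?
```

step(16, 12) -> step(12, 4) -> step(4, 0) -> 4

Answer: 4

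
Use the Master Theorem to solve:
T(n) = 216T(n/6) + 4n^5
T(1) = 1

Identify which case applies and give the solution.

a=216, b=6, f(n)=4n^5. log_6(216) = 3. Since c=5 > 3 and the regularity condition holds (216(n/6)^5 = (216/6^5)n^5 with 216/6^5 < 1), Case 3 applies: T(n) = Θ(f(n)) = O(n^5).

Answer: O(n^5) - Case 3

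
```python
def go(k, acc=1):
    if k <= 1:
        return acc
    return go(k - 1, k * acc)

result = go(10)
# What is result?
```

Accumulator trace (n, acc): (10, 1) -> (9, 10) -> (8, 90) -> (7, 720) -> (6, 5040) -> (5, 30240) -> (4, 151200) -> (3, 604800) -> (2, 1814400) -> (1, 3628800) -> return 3628800

Answer: 3628800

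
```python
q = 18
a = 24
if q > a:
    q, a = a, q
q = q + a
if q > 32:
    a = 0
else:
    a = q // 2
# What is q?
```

Trace:
`q = 18` → q = 18
`a = 24` → a = 24
`if q > a: ...` → q > a is False → no variable changes
`q = q + a` → q = 42
`if q > 32: ...` → q > 32 is True → a = 0
So q = 42

Answer: 42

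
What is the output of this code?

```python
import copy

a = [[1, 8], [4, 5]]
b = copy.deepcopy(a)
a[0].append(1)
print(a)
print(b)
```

Key concept: deep copy is fully independent.
Step by step:
`a = [[1, 8], [4, 5]]` → a = [[1, 8], [4, 5]]
`b = copy.deepcopy(a)` → b = [[1, 8], [4, 5]]
`a[0].append(1)` → a = [[1, 8, 1], [4, 5]]
`print(a)` → prints [[1, 8, 1], [4, 5]]
`print(b)` → prints [[1, 8], [4, 5]]

Answer:
[[1, 8, 1], [4, 5]]
[[1, 8], [4, 5]]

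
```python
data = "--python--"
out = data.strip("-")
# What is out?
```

Trace:
`data = "--python--"` → data = '--python--'
`out = data.strip("-")` → out = 'python'
So out = 'python'

Answer: 'python'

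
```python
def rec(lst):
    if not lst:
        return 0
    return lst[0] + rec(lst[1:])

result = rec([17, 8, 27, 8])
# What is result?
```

17 + 8 + 27 + 8 + 0 = 60

Answer: 60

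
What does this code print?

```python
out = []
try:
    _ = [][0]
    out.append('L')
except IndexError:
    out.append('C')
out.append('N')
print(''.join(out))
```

Execution trace: 'C' (except IndexError) → 'N' (after the try/except). Output: CN

Answer: CN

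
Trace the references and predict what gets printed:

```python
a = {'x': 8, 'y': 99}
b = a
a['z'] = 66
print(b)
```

Key concept: dict aliasing.
Step by step:
`a = {'x': 8, 'y': 99}` → a = {'x': 8, 'y': 99}
`b = a` → b = {'x': 8, 'y': 99} (same object as a)
`a['z'] = 66` → a = {'x': 8, 'y': 99, 'z': 66} (same object as b); b = {'x': 8, 'y': 99, 'z': 66} (same object as a)
`print(b)` → prints {'x': 8, 'y': 99, 'z': 66}

Answer: {'x': 8, 'y': 99, 'z': 66}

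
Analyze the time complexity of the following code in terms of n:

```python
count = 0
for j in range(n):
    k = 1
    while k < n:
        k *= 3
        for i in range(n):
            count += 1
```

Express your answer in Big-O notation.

Each loop level contributes: n × log n × n. Multiplying the contributions gives O(n^2 log n).

Answer: O(n^2 log n)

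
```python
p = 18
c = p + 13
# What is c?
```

Trace:
`p = 18` → p = 18
`c = p + 13` → c = 31
So c = 31

Answer: 31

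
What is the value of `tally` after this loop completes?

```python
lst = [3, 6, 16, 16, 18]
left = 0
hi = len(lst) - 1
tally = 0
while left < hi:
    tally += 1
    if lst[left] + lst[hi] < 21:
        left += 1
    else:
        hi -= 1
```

Steps to find pair summing to 21
`tally` takes the values: 0 → 1 → 2 → 3 → 4

Answer: 4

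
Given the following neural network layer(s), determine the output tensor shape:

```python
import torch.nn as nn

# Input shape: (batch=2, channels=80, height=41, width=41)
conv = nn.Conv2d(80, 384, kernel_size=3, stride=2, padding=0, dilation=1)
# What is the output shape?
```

Input: (2, 80, 41, 41) -> Output: (2, 384, 20, 20)

Answer: (2, 384, 20, 20)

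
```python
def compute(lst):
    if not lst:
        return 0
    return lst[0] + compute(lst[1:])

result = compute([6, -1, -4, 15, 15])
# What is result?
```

6 + (-1) + (-4) + 15 + 15 + 0 = 31

Answer: 31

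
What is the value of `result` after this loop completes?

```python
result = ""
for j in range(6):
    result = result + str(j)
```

Concatenate digits 0 to 5
`result` takes the values: "" → "0" → "01" → "012" → "0123" → "01234" → "012345"

Answer: "012345"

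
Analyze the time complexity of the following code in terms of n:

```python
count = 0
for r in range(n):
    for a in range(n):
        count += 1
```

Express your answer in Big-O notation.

Each loop level contributes: n × n. Multiplying the contributions gives O(n^2).

Answer: O(n^2)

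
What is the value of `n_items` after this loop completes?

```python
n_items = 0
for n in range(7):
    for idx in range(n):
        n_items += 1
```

Triangle number: 0+1+2+...+6
`n_items` takes the values: 0 → 1 → 2 → 3 → 4 → 5 → 6 → 7 → 8 → 9 → 10 → 11 → 12 → 13 → 14 → 15 → 16 → 17 → 18 → 19 → 20 → 21

Answer: 21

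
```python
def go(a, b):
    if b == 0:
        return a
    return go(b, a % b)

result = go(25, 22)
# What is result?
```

go(25, 22) -> go(22, 3) -> go(3, 1) -> go(1, 0) -> 1

Answer: 1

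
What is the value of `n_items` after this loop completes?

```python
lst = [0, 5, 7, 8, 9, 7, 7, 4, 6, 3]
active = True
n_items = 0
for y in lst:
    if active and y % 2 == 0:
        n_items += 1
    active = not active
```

Count even values at even positions
`n_items` takes the values: 0 → 1 → 2

Answer: 2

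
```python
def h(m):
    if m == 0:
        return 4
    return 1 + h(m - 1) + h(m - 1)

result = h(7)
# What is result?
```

h(m) = 1 + 2·h(m-1), h(0)=4. Closed form: (4+1)·2^7 - 1 = 639.

Answer: 639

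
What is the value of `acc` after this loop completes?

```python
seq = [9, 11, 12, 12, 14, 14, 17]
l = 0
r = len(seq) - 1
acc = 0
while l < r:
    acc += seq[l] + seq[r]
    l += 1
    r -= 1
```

Sum of pairs from ends
`acc` takes the values: 0 → 26 → 51 → 77

Answer: 77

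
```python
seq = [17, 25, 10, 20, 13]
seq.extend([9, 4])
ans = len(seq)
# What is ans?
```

Trace:
`seq = [17, 25, 10, 20, 13]` → seq = [17, 25, 10, 20, 13]
`seq.extend([9, 4])` → seq = [17, 25, 10, 20, 13, 9, 4]
`ans = len(seq)` → ans = 7
So ans = 7

Answer: 7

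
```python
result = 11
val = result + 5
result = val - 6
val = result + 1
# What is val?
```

Trace:
`result = 11` → result = 11
`val = result + 5` → val = 16
`result = val - 6` → result = 10
`val = result + 1` → val = 11
So val = 11

Answer: 11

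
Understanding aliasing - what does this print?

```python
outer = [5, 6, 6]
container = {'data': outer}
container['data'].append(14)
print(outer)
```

Key concept: dict holds reference to list.
Step by step:
`outer = [5, 6, 6]` → outer = [5, 6, 6]
`container = {'data': outer}` → container = {'data': [5, 6, 6]}
`container['data'].append(14)` → outer = [5, 6, 6, 14]; container = {'data': [5, 6, 6, 14]}
`print(outer)` → prints [5, 6, 6, 14]

Answer: [5, 6, 6, 14]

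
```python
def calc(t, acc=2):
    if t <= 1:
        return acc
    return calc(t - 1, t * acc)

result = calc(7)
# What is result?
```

Accumulator trace (n, acc): (7, 2) -> (6, 14) -> (5, 84) -> (4, 420) -> (3, 1680) -> (2, 5040) -> (1, 10080) -> return 10080

Answer: 10080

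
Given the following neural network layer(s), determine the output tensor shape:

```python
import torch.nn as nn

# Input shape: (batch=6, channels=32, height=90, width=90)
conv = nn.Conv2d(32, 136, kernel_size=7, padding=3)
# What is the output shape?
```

Input: (6, 32, 90, 90) -> Output: (6, 136, 90, 90)

Answer: (6, 136, 90, 90)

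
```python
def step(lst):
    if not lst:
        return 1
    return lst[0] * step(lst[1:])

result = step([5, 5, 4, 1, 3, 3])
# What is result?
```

Product over [5, 5, 4, 1, 3, 3] = 5 * 5 * 4 * 1 * 3 * 3 = 900

Answer: 900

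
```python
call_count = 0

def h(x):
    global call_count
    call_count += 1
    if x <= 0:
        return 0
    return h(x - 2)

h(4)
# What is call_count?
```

Linear recursion stepping by 2: 3 calls from x=4 down to ≤0.

Answer: 3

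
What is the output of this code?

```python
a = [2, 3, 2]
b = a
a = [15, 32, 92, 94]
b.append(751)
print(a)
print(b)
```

Key concept: rebinding vs mutation: a is rebound to a new list, b still points at the original.
Step by step:
`a = [2, 3, 2]` → a = [2, 3, 2]
`b = a` → b = [2, 3, 2] (same object as a)
`a = [15, 32, 92, 94]` → a = [15, 32, 92, 94]
`b.append(751)` → b = [2, 3, 2, 751]
`print(a)` → prints [15, 32, 92, 94]
`print(b)` → prints [2, 3, 2, 751]

Answer:
[15, 32, 92, 94]
[2, 3, 2, 751]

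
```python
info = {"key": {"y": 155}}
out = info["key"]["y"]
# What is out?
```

Trace:
`info = {"key": {"y": 155}}` → info = {'key': {'y': 155}}
`out = info["key"]["y"]` → out = 155
So out = 155

Answer: 155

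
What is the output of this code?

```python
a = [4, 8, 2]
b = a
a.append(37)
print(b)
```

Key concept: basic list aliasing.
Step by step:
`a = [4, 8, 2]` → a = [4, 8, 2]
`b = a` → b = [4, 8, 2] (same object as a)
`a.append(37)` → a = [4, 8, 2, 37] (same object as b); b = [4, 8, 2, 37] (same object as a)
`print(b)` → prints [4, 8, 2, 37]

Answer: [4, 8, 2, 37]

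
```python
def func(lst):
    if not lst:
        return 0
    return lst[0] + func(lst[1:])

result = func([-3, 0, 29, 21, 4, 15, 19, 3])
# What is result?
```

(-3) + 0 + 29 + 21 + 4 + 15 + 19 + 3 + 0 = 88

Answer: 88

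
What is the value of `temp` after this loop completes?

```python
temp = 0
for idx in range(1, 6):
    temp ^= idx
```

XOR of 1 to 5
`temp` takes the values: 0 → 1 → 3 → 0 → 4 → 1

Answer: 1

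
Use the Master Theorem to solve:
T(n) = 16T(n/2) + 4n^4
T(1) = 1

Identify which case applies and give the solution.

a=16, b=2, f(n)=4n^4. log_2(16) = 4. Since c=4 = 4, Case 2 applies: T(n) = Θ(n^log_b(a) · log n) = O(n^4 log n).

Answer: O(n^4 log n) - Case 2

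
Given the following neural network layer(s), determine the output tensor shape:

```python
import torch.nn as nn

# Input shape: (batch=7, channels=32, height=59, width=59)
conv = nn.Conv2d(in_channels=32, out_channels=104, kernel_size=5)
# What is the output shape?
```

Input: (7, 32, 59, 59) -> Output: (7, 104, 55, 55)

Answer: (7, 104, 55, 55)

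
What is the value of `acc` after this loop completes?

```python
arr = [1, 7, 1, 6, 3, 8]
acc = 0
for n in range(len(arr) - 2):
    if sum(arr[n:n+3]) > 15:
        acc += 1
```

Count windows with sum > 15
`acc` takes the values: 0 → 1

Answer: 1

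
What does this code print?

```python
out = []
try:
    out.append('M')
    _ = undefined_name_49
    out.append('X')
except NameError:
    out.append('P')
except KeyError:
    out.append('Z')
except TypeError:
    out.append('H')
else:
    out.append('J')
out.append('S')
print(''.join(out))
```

Execution trace: 'M' (try body) → 'P' (except NameError) → 'S' (after the try/except). Output: MPS

Answer: MPS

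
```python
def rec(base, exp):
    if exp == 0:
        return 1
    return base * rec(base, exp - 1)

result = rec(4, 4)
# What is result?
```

rec(4, 4) = 4 * 4 * 4 * 4 = 256

Answer: 256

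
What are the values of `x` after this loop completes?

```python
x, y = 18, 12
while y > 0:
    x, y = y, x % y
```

GCD of 18 and 12
`x` takes the values: 18 → 12 → 6

Answer: 6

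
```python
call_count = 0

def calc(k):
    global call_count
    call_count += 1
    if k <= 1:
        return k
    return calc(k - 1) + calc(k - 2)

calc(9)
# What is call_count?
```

Calls(k) = 1 + Calls(k-1) + Calls(k-2); Calls(0)=Calls(1)=1. For k=9 this gives 109.

Answer: 109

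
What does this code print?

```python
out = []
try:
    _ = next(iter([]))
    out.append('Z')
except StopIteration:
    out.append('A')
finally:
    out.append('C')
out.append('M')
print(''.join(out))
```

Execution trace: 'A' (except StopIteration) → 'C' (finally) → 'M' (after the try/except). Output: ACM

Answer: ACM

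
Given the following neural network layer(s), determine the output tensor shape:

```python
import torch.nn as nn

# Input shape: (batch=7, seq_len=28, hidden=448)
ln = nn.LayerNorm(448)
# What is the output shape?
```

Input: (7, 28, 448) -> Output: (7, 28, 448)

Answer: (7, 28, 448)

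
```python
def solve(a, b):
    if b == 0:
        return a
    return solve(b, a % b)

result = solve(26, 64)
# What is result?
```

solve(26, 64) -> solve(64, 26) -> solve(26, 12) -> solve(12, 2) -> solve(2, 0) -> 2

Answer: 2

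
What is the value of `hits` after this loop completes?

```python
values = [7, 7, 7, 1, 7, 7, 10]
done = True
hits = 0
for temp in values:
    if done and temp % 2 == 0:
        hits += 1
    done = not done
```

Count even values at even positions
`hits` takes the values: 0 → 1

Answer: 1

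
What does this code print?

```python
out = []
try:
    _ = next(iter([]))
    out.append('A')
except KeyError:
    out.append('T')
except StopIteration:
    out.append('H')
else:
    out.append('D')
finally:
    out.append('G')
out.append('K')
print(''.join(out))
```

Execution trace: 'H' (except StopIteration) → 'G' (finally) → 'K' (after the try/except). Output: HGK

Answer: HGK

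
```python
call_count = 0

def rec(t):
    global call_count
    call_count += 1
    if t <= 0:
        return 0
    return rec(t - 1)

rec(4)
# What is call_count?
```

Linear recursion stepping by 1: 5 calls from t=4 down to ≤0.

Answer: 5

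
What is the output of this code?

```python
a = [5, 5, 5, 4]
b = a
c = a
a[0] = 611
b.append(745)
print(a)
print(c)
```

Key concept: multiple aliases.
Step by step:
`a = [5, 5, 5, 4]` → a = [5, 5, 5, 4]
`b = a` → b = [5, 5, 5, 4] (same object as a)
`c = a` → c = [5, 5, 5, 4] (same object as a, b)
`a[0] = 611` → a = [611, 5, 5, 4] (same object as b, c); b = [611, 5, 5, 4] (same object as a, c); c = [611, 5, 5, 4] (same object as a, b)
`b.append(745)` → a = [611, 5, 5, 4, 745] (same object as b, c); b = [611, 5, 5, 4, 745] (same object as a, c); c = [611, 5, 5, 4, 745] (same object as a, b)
`print(a)` → prints [611, 5, 5, 4, 745]
`print(c)` → prints [611, 5, 5, 4, 745]

Answer:
[611, 5, 5, 4, 745]
[611, 5, 5, 4, 745]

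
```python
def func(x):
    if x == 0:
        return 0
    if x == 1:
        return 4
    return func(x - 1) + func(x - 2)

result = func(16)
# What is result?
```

Build up from base cases: func(0)=0, func(1)=4, func(2)=4, func(3)=8, func(4)=12, func(5)=20, func(6)=32, ..., func(16)=3948

Answer: 3948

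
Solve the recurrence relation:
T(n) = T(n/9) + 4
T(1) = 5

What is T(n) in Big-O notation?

Each step divides n by 9 and adds 4. After log_9(n) steps we reach T(1)=5. So T(n) = 4·log_9(n) + 5 = O(log n).

Answer: O(log n)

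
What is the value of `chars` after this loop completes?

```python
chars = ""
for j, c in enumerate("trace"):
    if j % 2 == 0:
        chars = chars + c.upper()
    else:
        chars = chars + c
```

Uppercase even positions in 'trace'
`chars` takes the values: "" → "T" → "Tr" → "TrA" → "TrAc" → "TrAcE"

Answer: "TrAcE"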